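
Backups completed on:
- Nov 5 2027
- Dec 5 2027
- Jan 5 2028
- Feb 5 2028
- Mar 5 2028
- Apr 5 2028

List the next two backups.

May 5 2028, Jun 5 2028

Each date is the 5th; the gaps (30, 31, 31, 29, 31) track the month lengths.
The rule is the 5th of each month.
Next: May 2028 → May 5 2028.
June 2028: Jun 5 2028.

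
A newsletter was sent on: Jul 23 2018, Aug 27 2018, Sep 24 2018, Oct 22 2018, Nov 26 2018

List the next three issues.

All dates are Mondays, 35, 28, 28, 35 days apart.
Specifically, the 4th Monday of each month.
December 2018 — 4th Monday is Dec 24 2018.
4th Monday of January 2019: Jan 28 2019.
February 2019 — 4th Monday is Feb 25 2019.

Dec 24 2018, Jan 28 2019, Feb 25 2019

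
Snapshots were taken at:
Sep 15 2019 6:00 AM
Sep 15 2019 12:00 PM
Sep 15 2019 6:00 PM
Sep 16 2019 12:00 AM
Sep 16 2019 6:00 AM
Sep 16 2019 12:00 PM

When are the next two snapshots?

Spacing: 6, 6, 6, 6, 6 h — constant 6 h.
Sep 16 2019 12:00 PM + 6 h = Sep 16 2019 6:00 PM.
Sep 16 2019 6:00 PM + 6 h = Sep 17 2019 12:00 AM.

Sep 16 2019 6:00 PM, Sep 17 2019 12:00 AM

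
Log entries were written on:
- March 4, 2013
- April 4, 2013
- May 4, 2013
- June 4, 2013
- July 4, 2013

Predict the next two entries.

August 4, 2013; September 4, 2013

Gaps: 31, 30, 31, 30 days — not constant. Every event is on the 4th of the month.
Pattern: the 4th of each month.
August 2013: August 4, 2013.
Next: September 2013 → September 4, 2013.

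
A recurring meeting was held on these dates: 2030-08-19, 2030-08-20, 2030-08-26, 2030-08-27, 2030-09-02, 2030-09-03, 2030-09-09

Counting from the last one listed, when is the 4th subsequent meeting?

The gap pattern 1, 6, 1, 6, 1, 6 repeats every 2 events.
These are the Mondays and Tuesdays of each week.
Next Tuesday: 2030-09-10.
Next Monday: 2030-09-16.
The following Tuesday is 2030-09-17.
Next Monday: 2030-09-23.

2030-09-23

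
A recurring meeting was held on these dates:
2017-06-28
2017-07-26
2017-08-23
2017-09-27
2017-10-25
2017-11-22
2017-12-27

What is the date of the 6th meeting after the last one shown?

These are Wednesdays at 28- or 35-day spacing (28, 28, 35, 28, 28, 35).
The pattern: 4th Wednesday of the month.
January 2018 — 4th Wednesday is 2018-01-24.
4th Wednesday of February 2018: 2018-02-28.
4th Wednesday of March 2018: 2018-03-28.
4th Wednesday of April 2018: 2018-04-25.
May 2018 — 4th Wednesday is 2018-05-23.
4th Wednesday of June 2018: 2018-06-27.

2018-06-27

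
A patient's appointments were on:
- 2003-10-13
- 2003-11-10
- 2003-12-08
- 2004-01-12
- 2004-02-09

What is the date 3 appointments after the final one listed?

These are Mondays at 28- or 35-day spacing (28, 28, 35, 28).
The pattern: 2nd Monday of the month.
March 2004 — 2nd Monday is 2004-03-08.
April 2004 — 2nd Monday is 2004-04-12.
2nd Monday of May 2004: 2004-05-10.

2004-05-10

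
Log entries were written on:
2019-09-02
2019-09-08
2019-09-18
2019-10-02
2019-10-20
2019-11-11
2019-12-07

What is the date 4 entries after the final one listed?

Intervals are 6, 10, 14, 18, 22, 26 days — an arithmetic progression with common difference 4.
Next gap: 30 days. 2019-12-07 + 30 days = 2020-01-06.
Next gap: 34 days. 2020-01-06 + 34 days = 2020-02-09.
Next gap: 38 days. 2020-02-09 + 38 days = 2020-03-18.
Next gap: 42 days. 2020-03-18 + 42 days = 2020-04-29.

2020-04-29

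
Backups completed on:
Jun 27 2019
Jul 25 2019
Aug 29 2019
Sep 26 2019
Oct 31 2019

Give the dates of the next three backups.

Nov 28 2019, Dec 26 2019, Jan 30 2020

Every date is a Thursday; gaps 28, 35, 28, 35 days.
Each is the last Thursday of its month (at least one falls on the 29th or later, ruling out '4th Thursday').
November 2019 ends with Thursday Nov 28 2019.
December 2019 ends with Thursday Dec 26 2019.
Last Thursday of January 2020: Jan 30 2020.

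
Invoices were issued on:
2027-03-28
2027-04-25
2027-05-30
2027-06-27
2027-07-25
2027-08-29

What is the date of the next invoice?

Every date is a Sunday; gaps 28, 35, 28, 28, 35 days.
Each is the last Sunday of its month (at least one falls on the 29th or later, ruling out '4th Sunday').
September 2027 ends with Sunday 2027-09-26.

2027-09-26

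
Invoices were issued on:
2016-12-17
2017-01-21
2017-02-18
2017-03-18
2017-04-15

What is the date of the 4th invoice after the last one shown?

These are Saturdays at 28- or 35-day spacing (35, 28, 28, 28).
The pattern: 3rd Saturday of the month.
3rd Saturday of May 2017: 2017-05-20.
June 2017 — 3rd Saturday is 2017-06-17.
3rd Saturday of July 2017: 2017-07-15.
August 2017 — 3rd Saturday is 2017-08-19.

2017-08-19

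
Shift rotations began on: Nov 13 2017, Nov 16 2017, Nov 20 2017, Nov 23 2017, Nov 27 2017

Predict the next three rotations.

Nov 30 2017, Dec 4 2017, Dec 7 2017

The gap pattern 3, 4, 3, 4 repeats every 2 events.
These are the Mondays and Thursdays of each week.
Next Thursday: Nov 30 2017.
The following Monday is Dec 4 2017.
Next Thursday: Dec 7 2017.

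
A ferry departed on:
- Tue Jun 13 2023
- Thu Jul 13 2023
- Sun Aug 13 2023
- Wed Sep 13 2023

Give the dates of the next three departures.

Fri Oct 13 2023, Mon Nov 13 2023, Wed Dec 13 2023

Gaps: 30, 31, 31 days — not constant. Every event is on the 13th of the month.
Pattern: the 13th of each month.
Next: October 2023 → Fri Oct 13 2023.
Next: November 2023 → Mon Nov 13 2023.
Next: December 2023 → Wed Dec 13 2023.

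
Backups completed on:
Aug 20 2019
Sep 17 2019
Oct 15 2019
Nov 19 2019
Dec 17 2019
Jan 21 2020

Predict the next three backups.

Feb 18 2020, Mar 17 2020, Apr 21 2020

These are Tuesdays at 28- or 35-day spacing (28, 28, 35, 28, 35).
The pattern: 3rd Tuesday of the month.
3rd Tuesday of February 2020: Feb 18 2020.
3rd Tuesday of March 2020: Mar 17 2020.
April 2020 — 3rd Tuesday is Apr 21 2020.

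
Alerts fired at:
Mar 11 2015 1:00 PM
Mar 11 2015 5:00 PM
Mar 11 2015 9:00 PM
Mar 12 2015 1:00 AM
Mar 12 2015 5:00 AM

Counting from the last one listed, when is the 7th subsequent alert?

Mar 13 2015 9:00 AM

Gaps: 4, 4, 4, 4 hours — each event is 4 hours after the previous one.
Mar 12 2015 5:00 AM + 4 h = Mar 12 2015 9:00 AM.
Mar 12 2015 9:00 AM + 4 h = Mar 12 2015 1:00 PM.
Mar 12 2015 1:00 PM + 4 h = Mar 12 2015 5:00 PM.
Mar 12 2015 5:00 PM + 4 h = Mar 12 2015 9:00 PM.
Mar 12 2015 9:00 PM + 4 h = Mar 13 2015 1:00 AM.
Mar 13 2015 1:00 AM + 4 h = Mar 13 2015 5:00 AM.
Mar 13 2015 5:00 AM + 4 h = Mar 13 2015 9:00 AM.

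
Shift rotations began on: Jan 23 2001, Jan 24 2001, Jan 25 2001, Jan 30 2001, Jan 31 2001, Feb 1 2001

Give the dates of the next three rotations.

Feb 6 2001, Feb 7 2001, Feb 8 2001

The gap pattern 1, 1, 5, 1, 1 repeats every 3 events.
These are the Tuesdays, Wednesdays and Thursdays of each week.
Next Tuesday: Feb 6 2001.
Next Wednesday: Feb 7 2001.
The following Thursday is Feb 8 2001.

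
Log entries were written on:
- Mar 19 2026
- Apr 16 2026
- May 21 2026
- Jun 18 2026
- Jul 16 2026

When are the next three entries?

Aug 20 2026, Sep 17 2026, Oct 15 2026

These are Thursdays at 28- or 35-day spacing (28, 35, 28, 28).
The pattern: 3rd Thursday of the month.
August 2026 — 3rd Thursday is Aug 20 2026.
3rd Thursday of September 2026: Sep 17 2026.
3rd Thursday of October 2026: Oct 15 2026.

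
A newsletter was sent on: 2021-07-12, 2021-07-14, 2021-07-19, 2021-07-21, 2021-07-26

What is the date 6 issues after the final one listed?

2021-08-16

Gaps: 2, 5, 2, 5 days — not constant, but cyclic with period 2.
The events fall on every Monday and Wednesday.
The following Wednesday is 2021-07-28.
The following Monday is 2021-08-02.
The following Wednesday is 2021-08-04.
Next Monday: 2021-08-09.
Next Wednesday: 2021-08-11.
The following Monday is 2021-08-16.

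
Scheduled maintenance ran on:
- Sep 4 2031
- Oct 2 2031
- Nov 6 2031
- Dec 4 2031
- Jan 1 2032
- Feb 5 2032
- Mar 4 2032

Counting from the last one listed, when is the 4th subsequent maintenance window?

All dates are Thursdays, 28, 35, 28, 28, 35, 28 days apart.
Specifically, the 1st Thursday of each month.
April 2032 — 1st Thursday is Apr 1 2032.
May 2032 — 1st Thursday is May 6 2032.
June 2032 — 1st Thursday is Jun 3 2032.
July 2032 — 1st Thursday is Jul 1 2032.

Jul 1 2032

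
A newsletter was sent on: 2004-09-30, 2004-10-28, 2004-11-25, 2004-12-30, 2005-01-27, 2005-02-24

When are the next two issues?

These are Thursdays with 28, 28, 35, 28, 28-day gaps.
Each is the final Thursday of its month — 2004-09-30 is past the 28th, so '4th Thursday' doesn't fit.
March 2005 ends with Thursday 2005-03-31.
Last Thursday of April 2005: 2005-04-28.

2005-03-31, 2005-04-28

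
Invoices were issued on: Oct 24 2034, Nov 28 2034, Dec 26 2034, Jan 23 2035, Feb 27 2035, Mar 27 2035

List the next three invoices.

These are Tuesdays at 28- or 35-day spacing (35, 28, 28, 35, 28).
The pattern: 4th Tuesday of the month.
4th Tuesday of April 2035: Apr 24 2035.
4th Tuesday of May 2035: May 22 2035.
June 2035 — 4th Tuesday is Jun 26 2035.

Apr 24 2035, May 22 2035, Jun 26 2035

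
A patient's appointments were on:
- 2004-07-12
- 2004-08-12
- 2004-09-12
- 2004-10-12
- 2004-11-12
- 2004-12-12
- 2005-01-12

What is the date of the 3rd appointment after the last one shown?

2005-04-12

Each date is the 12th; the gaps (31, 31, 30, 31, 30, 31) track the month lengths.
The rule is the 12th of each month.
Next: February 2005 → 2005-02-12.
Next: March 2005 → 2005-03-12.
April 2005: 2005-04-12.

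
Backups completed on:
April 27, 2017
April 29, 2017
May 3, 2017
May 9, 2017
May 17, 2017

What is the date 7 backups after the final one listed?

September 6, 2017

Intervals are 2, 4, 6, 8 days — an arithmetic progression with common difference 2.
Next gap: 10 days. May 17, 2017 + 10 days = May 27, 2017.
Next gap: 12 days. May 27, 2017 + 12 days = June 8, 2017.
Next gap: 14 days. June 8, 2017 + 14 days = June 22, 2017.
Next gap: 16 days. June 22, 2017 + 16 days = July 8, 2017.
Next gap: 18 days. July 8, 2017 + 18 days = July 26, 2017.
Next gap: 20 days. July 26, 2017 + 20 days = August 15, 2017.
Next gap: 22 days. August 15, 2017 + 22 days = September 6, 2017.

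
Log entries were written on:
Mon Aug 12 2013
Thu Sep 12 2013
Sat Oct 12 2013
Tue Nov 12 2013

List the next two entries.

Thu Dec 12 2013, Sun Jan 12 2014

Gaps: 31, 30, 31 days — not constant. Every event is on the 12th of the month.
Pattern: the 12th of each month.
Next: December 2013 → Thu Dec 12 2013.
Next: January 2014 → Sun Jan 12 2014.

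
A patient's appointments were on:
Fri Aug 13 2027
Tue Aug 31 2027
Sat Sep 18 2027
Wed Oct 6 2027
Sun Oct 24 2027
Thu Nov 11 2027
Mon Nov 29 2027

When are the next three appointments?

Fri Dec 17 2027, Tue Jan 4 2028, Sat Jan 22 2028

Gaps between consecutive events: 18, 18, 18, 18, 18, 18 days — a constant 18-day interval.
Mon Nov 29 2027 + 18 days = Fri Dec 17 2027.
Fri Dec 17 2027 + 18 days = Tue Jan 4 2028.
Tue Jan 4 2028 + 18 days = Sat Jan 22 2028.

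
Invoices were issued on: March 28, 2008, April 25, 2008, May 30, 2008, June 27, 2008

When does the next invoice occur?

Every date is a Friday; gaps 28, 35, 28 days.
Each is the last Friday of its month (at least one falls on the 29th or later, ruling out '4th Friday').
July 2008 ends with Friday July 25, 2008.

July 25, 2008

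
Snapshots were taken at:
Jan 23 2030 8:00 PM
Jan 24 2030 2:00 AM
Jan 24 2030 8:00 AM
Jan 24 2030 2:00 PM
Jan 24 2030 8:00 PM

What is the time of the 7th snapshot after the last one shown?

Jan 26 2030 2:00 PM

Gaps: 6, 6, 6, 6 hours — each event is 6 hours after the previous one.
Jan 24 2030 8:00 PM + 6 h = Jan 25 2030 2:00 AM.
Jan 25 2030 2:00 AM + 6 h = Jan 25 2030 8:00 AM.
Jan 25 2030 8:00 AM + 6 h = Jan 25 2030 2:00 PM.
Jan 25 2030 2:00 PM + 6 h = Jan 25 2030 8:00 PM.
Jan 25 2030 8:00 PM + 6 h = Jan 26 2030 2:00 AM.
Jan 26 2030 2:00 AM + 6 h = Jan 26 2030 8:00 AM.
Jan 26 2030 8:00 AM + 6 h = Jan 26 2030 2:00 PM.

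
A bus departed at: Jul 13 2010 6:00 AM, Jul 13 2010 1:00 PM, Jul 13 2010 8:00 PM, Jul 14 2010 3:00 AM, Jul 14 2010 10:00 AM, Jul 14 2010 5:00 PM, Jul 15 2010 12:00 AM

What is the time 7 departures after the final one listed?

Jul 17 2010 1:00 AM

Gaps: 7, 7, 7, 7, 7, 7 hours — each event is 7 hours after the previous one.
Jul 15 2010 12:00 AM + 7 h = Jul 15 2010 7:00 AM.
Jul 15 2010 7:00 AM + 7 h = Jul 15 2010 2:00 PM.
Jul 15 2010 2:00 PM + 7 h = Jul 15 2010 9:00 PM.
Jul 15 2010 9:00 PM + 7 h = Jul 16 2010 4:00 AM.
Jul 16 2010 4:00 AM + 7 h = Jul 16 2010 11:00 AM.
Jul 16 2010 11:00 AM + 7 h = Jul 16 2010 6:00 PM.
Jul 16 2010 6:00 PM + 7 h = Jul 17 2010 1:00 AM.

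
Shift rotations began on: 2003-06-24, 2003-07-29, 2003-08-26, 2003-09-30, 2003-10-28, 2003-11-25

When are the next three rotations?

2003-12-30, 2004-01-27, 2004-02-24

These are Tuesdays with 35, 28, 35, 28, 28-day gaps.
Each is the final Tuesday of its month — 2003-07-29 is past the 28th, so '4th Tuesday' doesn't fit.
December 2003 ends with Tuesday 2003-12-30.
January 2004 ends with Tuesday 2004-01-27.
Last Tuesday of February 2004: 2004-02-24.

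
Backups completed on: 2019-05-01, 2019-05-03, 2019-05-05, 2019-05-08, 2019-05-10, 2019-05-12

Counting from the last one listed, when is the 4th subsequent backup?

2019-05-22

Every event lands on a Wednesday or Friday or Sunday (gaps cycle 2, 2, 3, 2, 2).
So the schedule is: every Wednesday, Friday and Sunday.
Next Wednesday: 2019-05-15.
The following Friday is 2019-05-17.
The following Sunday is 2019-05-19.
The following Wednesday is 2019-05-22.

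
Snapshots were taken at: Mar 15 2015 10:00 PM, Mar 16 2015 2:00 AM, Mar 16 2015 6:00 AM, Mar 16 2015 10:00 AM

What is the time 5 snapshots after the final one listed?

Spacing: 4, 4, 4 h — constant 4 h.
Mar 16 2015 10:00 AM + 4 h = Mar 16 2015 2:00 PM.
Mar 16 2015 2:00 PM + 4 h = Mar 16 2015 6:00 PM.
Mar 16 2015 6:00 PM + 4 h = Mar 16 2015 10:00 PM.
Mar 16 2015 10:00 PM + 4 h = Mar 17 2015 2:00 AM.
Mar 17 2015 2:00 AM + 4 h = Mar 17 2015 6:00 AM.

Mar 17 2015 6:00 AM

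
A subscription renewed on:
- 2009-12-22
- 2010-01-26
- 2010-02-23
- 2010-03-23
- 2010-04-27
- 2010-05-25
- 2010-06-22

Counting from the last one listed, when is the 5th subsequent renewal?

2010-11-23

All dates are Tuesdays, 35, 28, 28, 35, 28, 28 days apart.
Specifically, the 4th Tuesday of each month.
4th Tuesday of July 2010: 2010-07-27.
August 2010 — 4th Tuesday is 2010-08-24.
September 2010 — 4th Tuesday is 2010-09-28.
October 2010 — 4th Tuesday is 2010-10-26.
November 2010 — 4th Tuesday is 2010-11-23.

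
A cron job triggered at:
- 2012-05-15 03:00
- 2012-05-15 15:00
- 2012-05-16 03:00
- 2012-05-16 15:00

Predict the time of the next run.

2012-05-17 03:00

Gaps: 12, 12, 12 hours — each event is 12 hours after the previous one.
2012-05-16 15:00 + 12 h = 2012-05-17 03:00.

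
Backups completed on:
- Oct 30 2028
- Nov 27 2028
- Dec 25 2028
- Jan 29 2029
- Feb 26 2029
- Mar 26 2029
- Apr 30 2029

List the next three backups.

All Mondays; the gaps (28, 28, 35, 28, 28, 35) vary with month length.
This is the last Monday of each month.
May 2029 ends with Monday May 28 2029.
June 2029 ends with Monday Jun 25 2029.
July 2029 ends with Monday Jul 30 2029.

May 28 2029, Jun 25 2029, Jul 30 2029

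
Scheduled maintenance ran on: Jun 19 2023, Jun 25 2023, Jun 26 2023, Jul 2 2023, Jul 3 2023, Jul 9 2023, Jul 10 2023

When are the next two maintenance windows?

Gaps: 6, 1, 6, 1, 6, 1 days — not constant, but cyclic with period 2.
The events fall on every Monday and Sunday.
The following Sunday is Jul 16 2023.
The following Monday is Jul 17 2023.

Jul 16 2023, Jul 17 2023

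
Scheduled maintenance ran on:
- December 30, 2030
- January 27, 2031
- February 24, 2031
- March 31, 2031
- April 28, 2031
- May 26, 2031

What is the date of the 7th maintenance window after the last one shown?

December 29, 2031

These are Mondays with 28, 28, 35, 28, 28-day gaps.
Each is the final Monday of its month — December 30, 2030 is past the 28th, so '4th Monday' doesn't fit.
Last Monday of June 2031: June 30, 2031.
July 2031 ends with Monday July 28, 2031.
Last Monday of August 2031: August 25, 2031.
Last Monday of September 2031: September 29, 2031.
October 2031 ends with Monday October 27, 2031.
November 2031 ends with Monday November 24, 2031.
December 2031 ends with Monday December 29, 2031.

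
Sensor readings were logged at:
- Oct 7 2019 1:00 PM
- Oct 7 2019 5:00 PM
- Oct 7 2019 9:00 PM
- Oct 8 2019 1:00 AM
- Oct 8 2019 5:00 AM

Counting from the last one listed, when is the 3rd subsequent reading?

Gaps: 4, 4, 4, 4 hours — each event is 4 hours after the previous one.
Oct 8 2019 5:00 AM + 4 h = Oct 8 2019 9:00 AM.
Oct 8 2019 9:00 AM + 4 h = Oct 8 2019 1:00 PM.
Oct 8 2019 1:00 PM + 4 h = Oct 8 2019 5:00 PM.

Oct 8 2019 5:00 PM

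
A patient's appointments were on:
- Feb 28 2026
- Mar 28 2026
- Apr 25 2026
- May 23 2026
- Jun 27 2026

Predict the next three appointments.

Jul 25 2026, Aug 22 2026, Sep 26 2026

All dates are Saturdays, 28, 28, 28, 35 days apart.
Specifically, the 4th Saturday of each month.
4th Saturday of July 2026: Jul 25 2026.
4th Saturday of August 2026: Aug 22 2026.
September 2026 — 4th Saturday is Sep 26 2026.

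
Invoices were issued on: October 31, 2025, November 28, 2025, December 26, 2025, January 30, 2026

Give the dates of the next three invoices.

Every date is a Friday; gaps 28, 28, 35 days.
Each is the last Friday of its month (at least one falls on the 29th or later, ruling out '4th Friday').
Last Friday of February 2026: February 27, 2026.
Last Friday of March 2026: March 27, 2026.
Last Friday of April 2026: April 24, 2026.

February 27, 2026; March 27, 2026; April 24, 2026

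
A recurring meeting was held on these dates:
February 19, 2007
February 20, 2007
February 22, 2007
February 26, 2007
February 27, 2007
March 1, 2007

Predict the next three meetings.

March 5, 2007; March 6, 2007; March 8, 2007

Gaps: 1, 2, 4, 1, 2 days — not constant, but cyclic with period 3.
The events fall on every Monday, Tuesday and Thursday.
Next Monday: March 5, 2007.
Next Tuesday: March 6, 2007.
Next Thursday: March 8, 2007.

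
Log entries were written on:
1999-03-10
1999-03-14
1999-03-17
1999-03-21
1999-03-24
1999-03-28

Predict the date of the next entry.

The gap pattern 4, 3, 4, 3, 4 repeats every 2 events.
These are the Wednesdays and Sundays of each week.
The following Wednesday is 1999-03-31.

1999-03-31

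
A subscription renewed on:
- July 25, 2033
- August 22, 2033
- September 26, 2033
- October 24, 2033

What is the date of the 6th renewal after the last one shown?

April 24, 2034

Gaps: 28, 35, 28 days — a mix of 28 and 35. Every date is a Monday.
Each is the 4th Monday of its month.
November 2033 — 4th Monday is November 28, 2033.
4th Monday of December 2033: December 26, 2033.
January 2034 — 4th Monday is January 23, 2034.
4th Monday of February 2034: February 27, 2034.
4th Monday of March 2034: March 27, 2034.
4th Monday of April 2034: April 24, 2034.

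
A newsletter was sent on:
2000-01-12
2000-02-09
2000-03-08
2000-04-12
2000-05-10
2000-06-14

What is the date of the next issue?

Gaps: 28, 28, 35, 28, 35 days — a mix of 28 and 35. Every date is a Wednesday.
Each is the 2nd Wednesday of its month.
July 2000 — 2nd Wednesday is 2000-07-12.

2000-07-12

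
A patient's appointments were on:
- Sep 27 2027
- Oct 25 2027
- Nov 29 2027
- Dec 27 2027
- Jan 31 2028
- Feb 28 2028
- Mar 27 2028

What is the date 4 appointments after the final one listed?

These are Mondays with 28, 35, 28, 35, 28, 28-day gaps.
Each is the final Monday of its month — Nov 29 2027 is past the 28th, so '4th Monday' doesn't fit.
Last Monday of April 2028: Apr 24 2028.
Last Monday of May 2028: May 29 2028.
Last Monday of June 2028: Jun 26 2028.
Last Monday of July 2028: Jul 31 2028.

Jul 31 2028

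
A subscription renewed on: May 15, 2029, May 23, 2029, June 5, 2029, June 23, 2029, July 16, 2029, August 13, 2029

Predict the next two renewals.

September 15, 2029; October 23, 2029

Intervals are 8, 13, 18, 23, 28 days — an arithmetic progression with common difference 5.
Next gap: 33 days. August 13, 2029 + 33 days = September 15, 2029.
Next gap: 38 days. September 15, 2029 + 38 days = October 23, 2029.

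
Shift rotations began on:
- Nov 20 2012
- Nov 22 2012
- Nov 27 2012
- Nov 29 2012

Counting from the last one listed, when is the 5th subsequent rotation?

Gaps: 2, 5, 2 days — not constant, but cyclic with period 2.
The events fall on every Tuesday and Thursday.
The following Tuesday is Dec 4 2012.
Next Thursday: Dec 6 2012.
Next Tuesday: Dec 11 2012.
The following Thursday is Dec 13 2012.
Next Tuesday: Dec 18 2012.

Dec 18 2012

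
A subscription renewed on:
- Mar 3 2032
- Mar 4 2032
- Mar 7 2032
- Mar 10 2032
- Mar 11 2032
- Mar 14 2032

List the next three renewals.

The gap pattern 1, 3, 3, 1, 3 repeats every 3 events.
These are the Wednesdays, Thursdays and Sundays of each week.
The following Wednesday is Mar 17 2032.
Next Thursday: Mar 18 2032.
The following Sunday is Mar 21 2032.

Mar 17 2032, Mar 18 2032, Mar 21 2032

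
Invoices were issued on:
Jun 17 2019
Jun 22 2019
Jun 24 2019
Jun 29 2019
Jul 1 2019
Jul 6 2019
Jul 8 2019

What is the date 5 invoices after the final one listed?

Gaps: 5, 2, 5, 2, 5, 2 days — not constant, but cyclic with period 2.
The events fall on every Monday and Saturday.
Next Saturday: Jul 13 2019.
The following Monday is Jul 15 2019.
The following Saturday is Jul 20 2019.
The following Monday is Jul 22 2019.
Next Saturday: Jul 27 2019.

Jul 27 2019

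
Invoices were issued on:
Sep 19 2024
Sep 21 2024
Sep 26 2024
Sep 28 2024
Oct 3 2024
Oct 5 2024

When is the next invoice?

Every event lands on a Thursday or Saturday (gaps cycle 2, 5, 2, 5, 2).
So the schedule is: every Thursday and Saturday.
Next Thursday: Oct 10 2024.

Oct 10 2024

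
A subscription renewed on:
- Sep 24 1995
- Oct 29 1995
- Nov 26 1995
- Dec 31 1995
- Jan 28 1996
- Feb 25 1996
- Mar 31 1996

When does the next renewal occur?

These are Sundays with 35, 28, 35, 28, 28, 35-day gaps.
Each is the final Sunday of its month — Oct 29 1995 is past the 28th, so '4th Sunday' doesn't fit.
Last Sunday of April 1996: Apr 28 1996.

Apr 28 1996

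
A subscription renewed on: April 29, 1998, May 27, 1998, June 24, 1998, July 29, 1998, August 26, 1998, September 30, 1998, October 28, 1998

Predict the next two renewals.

November 25, 1998; December 30, 1998

All Wednesdays; the gaps (28, 28, 35, 28, 35, 28) vary with month length.
This is the last Wednesday of each month.
Last Wednesday of November 1998: November 25, 1998.
Last Wednesday of December 1998: December 30, 1998.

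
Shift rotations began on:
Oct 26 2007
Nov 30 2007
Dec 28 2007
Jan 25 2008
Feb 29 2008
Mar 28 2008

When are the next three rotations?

Apr 25 2008, May 30 2008, Jun 27 2008

Every date is a Friday; gaps 35, 28, 28, 35, 28 days.
Each is the last Friday of its month (at least one falls on the 29th or later, ruling out '4th Friday').
Last Friday of April 2008: Apr 25 2008.
May 2008 ends with Friday May 30 2008.
Last Friday of June 2008: Jun 27 2008.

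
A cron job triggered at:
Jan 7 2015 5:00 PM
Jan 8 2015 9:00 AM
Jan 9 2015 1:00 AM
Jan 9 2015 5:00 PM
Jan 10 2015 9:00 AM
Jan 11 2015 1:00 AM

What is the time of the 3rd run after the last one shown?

Jan 13 2015 1:00 AM

Spacing: 16, 16, 16, 16, 16 h — constant 16 h.
Jan 11 2015 1:00 AM + 16 h = Jan 11 2015 5:00 PM.
Jan 11 2015 5:00 PM + 16 h = Jan 12 2015 9:00 AM.
Jan 12 2015 9:00 AM + 16 h = Jan 13 2015 1:00 AM.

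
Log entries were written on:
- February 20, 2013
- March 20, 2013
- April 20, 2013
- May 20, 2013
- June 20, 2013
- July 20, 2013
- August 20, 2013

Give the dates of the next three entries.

September 20, 2013; October 20, 2013; November 20, 2013

Each date is the 20th; the gaps (28, 31, 30, 31, 30, 31) track the month lengths.
The rule is the 20th of each month.
September 2013: September 20, 2013.
October 2013: October 20, 2013.
November 2013: November 20, 2013.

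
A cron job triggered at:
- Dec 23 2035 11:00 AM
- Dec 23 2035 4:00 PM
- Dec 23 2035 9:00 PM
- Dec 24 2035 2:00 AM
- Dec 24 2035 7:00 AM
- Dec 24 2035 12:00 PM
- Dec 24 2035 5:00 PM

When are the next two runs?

Dec 24 2035 10:00 PM, Dec 25 2035 3:00 AM

Gaps: 5, 5, 5, 5, 5, 5 hours — each event is 5 hours after the previous one.
Dec 24 2035 5:00 PM + 5 h = Dec 24 2035 10:00 PM.
Dec 24 2035 10:00 PM + 5 h = Dec 25 2035 3:00 AM.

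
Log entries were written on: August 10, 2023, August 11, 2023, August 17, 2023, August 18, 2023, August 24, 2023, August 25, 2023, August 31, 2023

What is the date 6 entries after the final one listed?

The gap pattern 1, 6, 1, 6, 1, 6 repeats every 2 events.
These are the Thursdays and Fridays of each week.
The following Friday is September 1, 2023.
The following Thursday is September 7, 2023.
Next Friday: September 8, 2023.
Next Thursday: September 14, 2023.
Next Friday: September 15, 2023.
The following Thursday is September 21, 2023.

September 21, 2023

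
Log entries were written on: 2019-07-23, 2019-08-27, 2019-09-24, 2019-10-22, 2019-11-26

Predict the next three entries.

Gaps: 35, 28, 28, 35 days — a mix of 28 and 35. Every date is a Tuesday.
Each is the 4th Tuesday of its month.
December 2019 — 4th Tuesday is 2019-12-24.
January 2020 — 4th Tuesday is 2020-01-28.
February 2020 — 4th Tuesday is 2020-02-25.

2019-12-24, 2020-01-28, 2020-02-25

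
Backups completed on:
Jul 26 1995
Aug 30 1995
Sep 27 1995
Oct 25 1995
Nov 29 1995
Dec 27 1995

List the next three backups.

Jan 31 1996, Feb 28 1996, Mar 27 1996

These are Wednesdays with 35, 28, 28, 35, 28-day gaps.
Each is the final Wednesday of its month — Aug 30 1995 is past the 28th, so '4th Wednesday' doesn't fit.
January 1996 ends with Wednesday Jan 31 1996.
February 1996 ends with Wednesday Feb 28 1996.
March 1996 ends with Wednesday Mar 27 1996.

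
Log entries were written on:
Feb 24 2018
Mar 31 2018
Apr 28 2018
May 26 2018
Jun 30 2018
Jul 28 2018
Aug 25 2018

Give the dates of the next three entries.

All Saturdays; the gaps (35, 28, 28, 35, 28, 28) vary with month length.
This is the last Saturday of each month.
September 2018 ends with Saturday Sep 29 2018.
Last Saturday of October 2018: Oct 27 2018.
November 2018 ends with Saturday Nov 24 2018.

Sep 29 2018, Oct 27 2018, Nov 24 2018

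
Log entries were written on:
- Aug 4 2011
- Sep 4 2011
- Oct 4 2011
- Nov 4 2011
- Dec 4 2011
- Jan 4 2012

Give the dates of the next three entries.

The day-of-month is always 4 (31, 30, 31, 30, 31 days between events).
So this recurs on the 4th of each month.
Next: February 2012 → Feb 4 2012.
March 2012: Mar 4 2012.
April 2012: Apr 4 2012.

Feb 4 2012, Mar 4 2012, Apr 4 2012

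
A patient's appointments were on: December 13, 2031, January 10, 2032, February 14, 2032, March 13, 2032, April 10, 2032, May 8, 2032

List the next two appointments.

June 12, 2032; July 10, 2032

Gaps: 28, 35, 28, 28, 28 days — a mix of 28 and 35. Every date is a Saturday.
Each is the 2nd Saturday of its month.
June 2032 — 2nd Saturday is June 12, 2032.
July 2032 — 2nd Saturday is July 10, 2032.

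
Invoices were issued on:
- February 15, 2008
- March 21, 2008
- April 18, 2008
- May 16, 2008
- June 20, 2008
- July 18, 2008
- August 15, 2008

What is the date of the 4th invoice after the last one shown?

December 19, 2008

These are Fridays at 28- or 35-day spacing (35, 28, 28, 35, 28, 28).
The pattern: 3rd Friday of the month.
September 2008 — 3rd Friday is September 19, 2008.
3rd Friday of October 2008: October 17, 2008.
November 2008 — 3rd Friday is November 21, 2008.
3rd Friday of December 2008: December 19, 2008.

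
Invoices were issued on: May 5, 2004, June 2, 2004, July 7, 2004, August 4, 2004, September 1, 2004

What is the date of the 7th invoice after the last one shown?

Gaps: 28, 35, 28, 28 days — a mix of 28 and 35. Every date is a Wednesday.
Each is the 1st Wednesday of its month.
October 2004 — 1st Wednesday is October 6, 2004.
November 2004 — 1st Wednesday is November 3, 2004.
1st Wednesday of December 2004: December 1, 2004.
1st Wednesday of January 2005: January 5, 2005.
1st Wednesday of February 2005: February 2, 2005.
March 2005 — 1st Wednesday is March 2, 2005.
April 2005 — 1st Wednesday is April 6, 2005.

April 6, 2005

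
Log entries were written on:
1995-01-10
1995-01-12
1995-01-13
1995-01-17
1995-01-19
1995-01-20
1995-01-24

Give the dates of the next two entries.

Gaps: 2, 1, 4, 2, 1, 4 days — not constant, but cyclic with period 3.
The events fall on every Tuesday, Thursday and Friday.
The following Thursday is 1995-01-26.
Next Friday: 1995-01-27.

1995-01-26, 1995-01-27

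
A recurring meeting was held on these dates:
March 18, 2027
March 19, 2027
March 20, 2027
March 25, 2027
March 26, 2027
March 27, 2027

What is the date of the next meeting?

Every event lands on a Thursday or Friday or Saturday (gaps cycle 1, 1, 5, 1, 1).
So the schedule is: every Thursday, Friday and Saturday.
The following Thursday is April 1, 2027.

April 1, 2027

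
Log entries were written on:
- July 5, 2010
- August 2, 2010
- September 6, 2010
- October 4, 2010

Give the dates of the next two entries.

November 1, 2010; December 6, 2010

Gaps: 28, 35, 28 days — a mix of 28 and 35. Every date is a Monday.
Each is the 1st Monday of its month.
1st Monday of November 2010: November 1, 2010.
1st Monday of December 2010: December 6, 2010.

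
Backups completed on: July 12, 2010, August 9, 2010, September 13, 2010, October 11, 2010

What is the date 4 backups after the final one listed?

February 14, 2011

Gaps: 28, 35, 28 days — a mix of 28 and 35. Every date is a Monday.
Each is the 2nd Monday of its month.
November 2010 — 2nd Monday is November 8, 2010.
December 2010 — 2nd Monday is December 13, 2010.
2nd Monday of January 2011: January 10, 2011.
2nd Monday of February 2011: February 14, 2011.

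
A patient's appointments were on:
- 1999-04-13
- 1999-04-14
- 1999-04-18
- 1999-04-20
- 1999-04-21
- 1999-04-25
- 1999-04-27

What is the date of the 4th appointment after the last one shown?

1999-05-05

The gap pattern 1, 4, 2, 1, 4, 2 repeats every 3 events.
These are the Tuesdays, Wednesdays and Sundays of each week.
Next Wednesday: 1999-04-28.
The following Sunday is 1999-05-02.
Next Tuesday: 1999-05-04.
Next Wednesday: 1999-05-05.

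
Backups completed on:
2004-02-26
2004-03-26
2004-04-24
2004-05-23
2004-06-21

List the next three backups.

Gaps between consecutive events: 29, 29, 29, 29 days — a constant 29-day interval.
2004-06-21 + 29 days = 2004-07-20.
2004-07-20 + 29 days = 2004-08-18.
2004-08-18 + 29 days = 2004-09-16.

2004-07-20, 2004-08-18, 2004-09-16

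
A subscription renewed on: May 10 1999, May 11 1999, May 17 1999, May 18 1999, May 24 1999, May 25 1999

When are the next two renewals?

Gaps: 1, 6, 1, 6, 1 days — not constant, but cyclic with period 2.
The events fall on every Monday and Tuesday.
Next Monday: May 31 1999.
Next Tuesday: Jun 1 1999.

May 31 1999, Jun 1 1999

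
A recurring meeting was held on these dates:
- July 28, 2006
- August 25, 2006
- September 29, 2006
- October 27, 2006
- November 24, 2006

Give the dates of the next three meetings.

All Fridays; the gaps (28, 35, 28, 28) vary with month length.
This is the last Friday of each month.
December 2006 ends with Friday December 29, 2006.
January 2007 ends with Friday January 26, 2007.
Last Friday of February 2007: February 23, 2007.

December 29, 2006; January 26, 2007; February 23, 2007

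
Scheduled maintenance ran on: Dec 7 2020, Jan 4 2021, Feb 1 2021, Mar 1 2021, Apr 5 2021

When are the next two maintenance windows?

Gaps: 28, 28, 28, 35 days — a mix of 28 and 35. Every date is a Monday.
Each is the 1st Monday of its month.
1st Monday of May 2021: May 3 2021.
1st Monday of June 2021: Jun 7 2021.

May 3 2021, Jun 7 2021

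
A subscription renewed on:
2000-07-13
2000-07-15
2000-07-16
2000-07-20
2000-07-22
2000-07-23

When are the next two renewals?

Every event lands on a Thursday or Saturday or Sunday (gaps cycle 2, 1, 4, 2, 1).
So the schedule is: every Thursday, Saturday and Sunday.
The following Thursday is 2000-07-27.
Next Saturday: 2000-07-29.

2000-07-27, 2000-07-29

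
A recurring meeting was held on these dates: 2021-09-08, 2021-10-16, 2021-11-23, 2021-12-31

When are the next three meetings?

2022-02-07, 2022-03-17, 2022-04-24

Gaps between consecutive events: 38, 38, 38 days — a constant 38-day interval.
2021-12-31 + 38 days = 2022-02-07.
2022-02-07 + 38 days = 2022-03-17.
2022-03-17 + 38 days = 2022-04-24.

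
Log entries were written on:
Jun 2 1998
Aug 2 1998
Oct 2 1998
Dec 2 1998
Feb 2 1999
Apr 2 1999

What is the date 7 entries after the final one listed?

Gaps: 61, 61, 61, 62, 59 days — not constant. Every event is on the 2nd of the month.
Pattern: the 2nd of every 2 months.
Next: June 1999 → Jun 2 1999.
August 1999: Aug 2 1999.
Next: October 1999 → Oct 2 1999.
Next: December 1999 → Dec 2 1999.
Next: February 2000 → Feb 2 2000.
Next: April 2000 → Apr 2 2000.
Next: June 2000 → Jun 2 2000.

Jun 2 2000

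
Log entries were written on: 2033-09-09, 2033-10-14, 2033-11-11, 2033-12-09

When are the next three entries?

These are Fridays at 28- or 35-day spacing (35, 28, 28).
The pattern: 2nd Friday of the month.
2nd Friday of January 2034: 2034-01-13.
February 2034 — 2nd Friday is 2034-02-10.
2nd Friday of March 2034: 2034-03-10.

2034-01-13, 2034-02-10, 2034-03-10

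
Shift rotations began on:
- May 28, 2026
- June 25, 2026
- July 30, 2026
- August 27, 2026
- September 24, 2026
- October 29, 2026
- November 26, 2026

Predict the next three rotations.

December 31, 2026; January 28, 2027; February 25, 2027

These are Thursdays with 28, 35, 28, 28, 35, 28-day gaps.
Each is the final Thursday of its month — July 30, 2026 is past the 28th, so '4th Thursday' doesn't fit.
Last Thursday of December 2026: December 31, 2026.
Last Thursday of January 2027: January 28, 2027.
Last Thursday of February 2027: February 25, 2027.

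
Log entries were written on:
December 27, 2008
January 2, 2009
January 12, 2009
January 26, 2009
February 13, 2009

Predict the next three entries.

March 7, 2009; April 2, 2009; May 2, 2009

The spacing grows by 4 each time: 6, 10, 14, 18 days.
Next gap: 22 days. February 13, 2009 + 22 days = March 7, 2009.
Next gap: 26 days. March 7, 2009 + 26 days = April 2, 2009.
Next gap: 30 days. April 2, 2009 + 30 days = May 2, 2009.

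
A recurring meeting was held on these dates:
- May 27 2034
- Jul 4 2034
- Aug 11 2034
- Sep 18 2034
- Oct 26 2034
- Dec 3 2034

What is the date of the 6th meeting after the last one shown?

Jul 19 2035

The spacing is 38, 38, 38, 38, 38 days — always 38 days.
Dec 3 2034 + 38 days = Jan 10 2035.
Jan 10 2035 + 38 days = Feb 17 2035.
Feb 17 2035 + 38 days = Mar 27 2035.
Mar 27 2035 + 38 days = May 4 2035.
May 4 2035 + 38 days = Jun 11 2035.
Jun 11 2035 + 38 days = Jul 19 2035.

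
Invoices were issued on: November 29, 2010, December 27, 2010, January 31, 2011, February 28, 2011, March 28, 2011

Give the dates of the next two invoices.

Every date is a Monday; gaps 28, 35, 28, 28 days.
Each is the last Monday of its month (at least one falls on the 29th or later, ruling out '4th Monday').
April 2011 ends with Monday April 25, 2011.
Last Monday of May 2011: May 30, 2011.

April 25, 2011; May 30, 2011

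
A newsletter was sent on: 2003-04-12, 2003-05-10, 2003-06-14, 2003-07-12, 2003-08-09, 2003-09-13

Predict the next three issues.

All dates are Saturdays, 28, 35, 28, 28, 35 days apart.
Specifically, the 2nd Saturday of each month.
2nd Saturday of October 2003: 2003-10-11.
2nd Saturday of November 2003: 2003-11-08.
December 2003 — 2nd Saturday is 2003-12-13.

2003-10-11, 2003-11-08, 2003-12-13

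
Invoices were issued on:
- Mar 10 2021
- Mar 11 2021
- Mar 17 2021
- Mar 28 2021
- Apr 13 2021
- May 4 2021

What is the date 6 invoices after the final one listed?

Dec 21 2021

Intervals are 1, 6, 11, 16, 21 days — an arithmetic progression with common difference 5.
Next gap: 26 days. May 4 2021 + 26 days = May 30 2021.
Next gap: 31 days. May 30 2021 + 31 days = Jun 30 2021.
Next gap: 36 days. Jun 30 2021 + 36 days = Aug 5 2021.
Next gap: 41 days. Aug 5 2021 + 41 days = Sep 15 2021.
Next gap: 46 days. Sep 15 2021 + 46 days = Oct 31 2021.
Next gap: 51 days. Oct 31 2021 + 51 days = Dec 21 2021.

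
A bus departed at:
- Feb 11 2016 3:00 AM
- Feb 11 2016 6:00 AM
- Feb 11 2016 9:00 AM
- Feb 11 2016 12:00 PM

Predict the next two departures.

Gaps: 3, 3, 3 hours — each event is 3 hours after the previous one.
Feb 11 2016 12:00 PM + 3 h = Feb 11 2016 3:00 PM.
Feb 11 2016 3:00 PM + 3 h = Feb 11 2016 6:00 PM.

Feb 11 2016 3:00 PM, Feb 11 2016 6:00 PM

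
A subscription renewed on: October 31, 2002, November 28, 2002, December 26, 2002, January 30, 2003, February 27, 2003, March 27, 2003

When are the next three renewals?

April 24, 2003; May 29, 2003; June 26, 2003

All Thursdays; the gaps (28, 28, 35, 28, 28) vary with month length.
This is the last Thursday of each month.
Last Thursday of April 2003: April 24, 2003.
May 2003 ends with Thursday May 29, 2003.
June 2003 ends with Thursday June 26, 2003.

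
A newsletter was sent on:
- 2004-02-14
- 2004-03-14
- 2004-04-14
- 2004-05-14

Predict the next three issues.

2004-06-14, 2004-07-14, 2004-08-14

The day-of-month is always 14 (29, 31, 30 days between events).
So this recurs on the 14th of each month.
June 2004: 2004-06-14.
Next: July 2004 → 2004-07-14.
Next: August 2004 → 2004-08-14.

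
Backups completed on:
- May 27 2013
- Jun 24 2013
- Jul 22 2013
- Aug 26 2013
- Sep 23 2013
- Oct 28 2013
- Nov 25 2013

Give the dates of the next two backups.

Dec 23 2013, Jan 27 2014

All dates are Mondays, 28, 28, 35, 28, 35, 28 days apart.
Specifically, the 4th Monday of each month.
December 2013 — 4th Monday is Dec 23 2013.
January 2014 — 4th Monday is Jan 27 2014.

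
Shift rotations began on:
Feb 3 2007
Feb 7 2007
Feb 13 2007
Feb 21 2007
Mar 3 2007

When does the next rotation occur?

Mar 15 2007

Intervals are 4, 6, 8, 10 days — an arithmetic progression with common difference 2.
Next gap: 12 days. Mar 3 2007 + 12 days = Mar 15 2007.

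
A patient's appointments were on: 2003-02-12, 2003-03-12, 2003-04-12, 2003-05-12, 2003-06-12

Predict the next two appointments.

The day-of-month is always 12 (28, 31, 30, 31 days between events).
So this recurs on the 12th of each month.
Next: July 2003 → 2003-07-12.
Next: August 2003 → 2003-08-12.

2003-07-12, 2003-08-12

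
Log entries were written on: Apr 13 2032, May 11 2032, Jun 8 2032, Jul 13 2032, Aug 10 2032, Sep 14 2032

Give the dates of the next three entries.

Oct 12 2032, Nov 9 2032, Dec 14 2032

All dates are Tuesdays, 28, 28, 35, 28, 35 days apart.
Specifically, the 2nd Tuesday of each month.
October 2032 — 2nd Tuesday is Oct 12 2032.
2nd Tuesday of November 2032: Nov 9 2032.
December 2032 — 2nd Tuesday is Dec 14 2032.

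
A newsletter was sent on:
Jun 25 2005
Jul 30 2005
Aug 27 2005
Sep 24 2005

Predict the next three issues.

These are Saturdays with 35, 28, 28-day gaps.
Each is the final Saturday of its month — Jul 30 2005 is past the 28th, so '4th Saturday' doesn't fit.
Last Saturday of October 2005: Oct 29 2005.
November 2005 ends with Saturday Nov 26 2005.
December 2005 ends with Saturday Dec 31 2005.

Oct 29 2005, Nov 26 2005, Dec 31 2005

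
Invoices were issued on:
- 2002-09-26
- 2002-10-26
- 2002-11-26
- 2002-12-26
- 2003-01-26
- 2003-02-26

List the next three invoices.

Gaps: 30, 31, 30, 31, 31 days — not constant. Every event is on the 26th of the month.
Pattern: the 26th of each month.
Next: March 2003 → 2003-03-26.
Next: April 2003 → 2003-04-26.
Next: May 2003 → 2003-05-26.

2003-03-26, 2003-04-26, 2003-05-26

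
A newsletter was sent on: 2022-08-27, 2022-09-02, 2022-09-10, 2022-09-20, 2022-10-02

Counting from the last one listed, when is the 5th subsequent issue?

2022-12-31

The spacing grows by 2 each time: 6, 8, 10, 12 days.
Next gap: 14 days. 2022-10-02 + 14 days = 2022-10-16.
Next gap: 16 days. 2022-10-16 + 16 days = 2022-11-01.
Next gap: 18 days. 2022-11-01 + 18 days = 2022-11-19.
Next gap: 20 days. 2022-11-19 + 20 days = 2022-12-09.
Next gap: 22 days. 2022-12-09 + 22 days = 2022-12-31.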